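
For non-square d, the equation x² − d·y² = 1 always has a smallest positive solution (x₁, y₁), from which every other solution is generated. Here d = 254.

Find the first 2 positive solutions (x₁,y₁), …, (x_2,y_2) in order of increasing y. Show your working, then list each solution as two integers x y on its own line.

d=254: √d = [15; 1,14,1,30] (ℓ=4, even), read p_3/q_3
k=0  a_k=15  p_k/q_k = 15/1
…
k=2  a_k=14  p_k/q_k = 239/15
k=3  a_k=1  p_k/q_k = 255/16
(x₁, y₁) = (255, 16);  255² − 254·16² = 1 ✓
k=2:  x_2 = 255·255+254·16·16 = 130049,  y_2 = 255·16+16·255 = 8160

255 16
130049 8160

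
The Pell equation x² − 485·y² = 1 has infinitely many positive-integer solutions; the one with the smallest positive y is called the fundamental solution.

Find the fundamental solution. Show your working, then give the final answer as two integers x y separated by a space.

√485 = [22; 44, …], period ℓ=1 (odd) → k=1
i=0: a=22 ⇒ p=22, q=1
i=1: a=44 ⇒ p=969, q=44
(x₁, y₁) = (969, 44);  969² − 485·44² = 1 ✓

969 44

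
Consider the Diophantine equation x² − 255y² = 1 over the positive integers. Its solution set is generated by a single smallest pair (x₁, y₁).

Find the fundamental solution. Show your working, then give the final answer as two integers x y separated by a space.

√255 = [15; 1,30, …], period ℓ=2 (even) → k=1
i=0: a=15 ⇒ p=15, q=1
i=1: a=1 ⇒ p=16, q=1
(x₁, y₁) = (16, 1);  16² − 255·1² = 1 ✓

16 1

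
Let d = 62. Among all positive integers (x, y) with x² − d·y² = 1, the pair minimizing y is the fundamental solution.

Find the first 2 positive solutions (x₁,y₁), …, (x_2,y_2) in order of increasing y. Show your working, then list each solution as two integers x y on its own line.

63 8
7937 1008

√62 = [7; 1,6,1,14, …], period ℓ=4 (even) → k=3
i=0: a=7 ⇒ p=7, q=1
i=1: a=1 ⇒ p=8, q=1
i=2: a=6 ⇒ p=55, q=7
i=3: a=1 ⇒ p=63, q=8
fundamental: x₁=63, y₁=8  (since 3969 − 62·64 = 1)
n=2: (63,8)∘(63,8) = (63·63+62·8·8, 63·8+8·63) = (7937,1008)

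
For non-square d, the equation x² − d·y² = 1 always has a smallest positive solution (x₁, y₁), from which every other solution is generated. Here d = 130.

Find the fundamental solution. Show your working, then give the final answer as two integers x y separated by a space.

d=130: √d = [11; 2,2,22] (ℓ=3, odd), read p_5/q_5
k=0  a_k=11  p_k/q_k = 11/1
…
k=4  a_k=2  p_k/q_k = 2611/229
k=5  a_k=2  p_k/q_k = 6499/570
fundamental: x₁=6499, y₁=570  (since 42237001 − 130·324900 = 1)

6499 570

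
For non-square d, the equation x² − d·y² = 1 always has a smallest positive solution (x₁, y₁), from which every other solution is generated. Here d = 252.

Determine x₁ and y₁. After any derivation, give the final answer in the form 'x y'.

√252 = [15; 1,6,1,30, …], period ℓ=4 (even) → k=3
step 0: (15, 1)  from 15·(1,0) + (0,1)
step 1: (16, 1)  from 1·(15,1) + (1,0)
step 2: (111, 7)  from 6·(16,1) + (15,1)
step 3: (127, 8)  from 1·(111,7) + (16,1)
→ (127, 8).  Check: 127²=16129, 252·8²=16128, difference 1.

127 8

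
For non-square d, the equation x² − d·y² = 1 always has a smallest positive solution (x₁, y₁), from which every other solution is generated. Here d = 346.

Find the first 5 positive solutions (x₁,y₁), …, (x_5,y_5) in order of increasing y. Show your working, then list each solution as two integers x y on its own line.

17299 930
598510801 32176140
20707276675699 1113230090790
716430357827323201 38515534648976280
24787057499402451432499 1332560466672051244650

√346 → a₀=18, period (1,1,1,1,36); ℓ=5 odd so k=9
step 0: (18, 1)  from 18·(1,0) + (0,1)
step 1: (19, 1)  from 1·(18,1) + (1,0)
step 2: (37, 2)  from 1·(19,1) + (18,1)
…
step 8: (10398, 559)  from 1·(6901,371) + (3497,188)
step 9: (17299, 930)  from 1·(10398,559) + (6901,371)
(x₁, y₁) = (17299, 930);  17299² − 346·930² = 1 ✓
k=2:  x_2 = 17299·17299+346·930·930 = 598510801,  y_2 = 17299·930+930·17299 = 32176140
k=3:  x_3 = 17299·598510801+346·930·32176140 = 20707276675699,  y_3 = 17299·32176140+930·598510801 = 1113230090790
k=4:  x_4 = 17299·20707276675699+346·930·1113230090790 = 716430357827323201,  y_4 = 17299·1113230090790+930·20707276675699 = 38515534648976280
k=5:  x_5 = 17299·716430357827323201+346·930·38515534648976280 = 24787057499402451432499,  y_5 = 17299·38515534648976280+930·716430357827323201 = 1332560466672051244650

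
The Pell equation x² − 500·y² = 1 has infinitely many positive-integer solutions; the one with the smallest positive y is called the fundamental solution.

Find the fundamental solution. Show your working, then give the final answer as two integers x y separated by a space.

930249 41602

√500 → a₀=22, period (2,1,3,2,1,…,1,2,44); ℓ=14 even so k=13
step 0: (22, 1)  from 22·(1,0) + (0,1)
step 1: (45, 2)  from 2·(22,1) + (1,0)
step 2: (67, 3)  from 1·(45,2) + (22,1)
step 3: (246, 11)  from 3·(67,3) + (45,2)
step 4: (559, 25)  from 2·(246,11) + (67,3)
step 5: (805, 36)  from 1·(559,25) + (246,11)
step 6: (1364, 61)  from 1·(805,36) + (559,25)
step 7: (14445, 646)  from 10·(1364,61) + (805,36)
step 8: (15809, 707)  from 1·(14445,646) + (1364,61)
step 9: (30254, 1353)  from 1·(15809,707) + (14445,646)
step 10: (76317, 3413)  from 2·(30254,1353) + (15809,707)
step 11: (259205, 11592)  from 3·(76317,3413) + (30254,1353)
step 12: (335522, 15005)  from 1·(259205,11592) + (76317,3413)
step 13: (930249, 41602)  from 2·(335522,15005) + (259205,11592)
(x₁, y₁) = (930249, 41602);  930249² − 500·41602² = 1 ✓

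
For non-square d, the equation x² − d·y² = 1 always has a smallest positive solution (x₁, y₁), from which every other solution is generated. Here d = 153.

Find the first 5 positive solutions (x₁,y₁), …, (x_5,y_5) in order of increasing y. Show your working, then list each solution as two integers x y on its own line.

[12; 2,1,2,2,2,1,2,24] for √153; ℓ=8 ⇒ convergent index 7
a_0=12:  p_0=12·1+0=12,  q_0=12·0+1=1
a_1=2:  p_1=2·12+1=25,  q_1=2·1+0=2
…
a_3=2:  p_3=2·37+25=99,  q_3=2·3+2=8
a_4=2:  p_4=2·99+37=235,  q_4=2·8+3=19
a_5=2:  p_5=2·235+99=569,  q_5=2·19+8=46
a_6=1:  p_6=1·569+235=804,  q_6=1·46+19=65
a_7=2:  p_7=2·804+569=2177,  q_7=2·65+46=176
fundamental: x₁=2177, y₁=176  (since 4739329 − 153·30976 = 1)
n=2: (2177,176)∘(2177,176) = (2177·2177+153·176·176, 2177·176+176·2177) = (9478657,766304)
n=3: (9478657,766304)∘(2177,176) = (2177·9478657+153·176·766304, 2177·766304+176·9478657) = (41270070401,3336487440)
n=4: (41270070401,3336487440)∘(2177,176) = (2177·41270070401+153·176·3336487440, 2177·3336487440+176·41270070401) = (179689877047297,14527065547456)
n=5: (179689877047297,14527065547456)∘(2177,176) = (2177·179689877047297+153·176·14527065547456, 2177·14527065547456+176·179689877047297) = (782369683393860737,63250840057135984)

2177 176
9478657 766304
41270070401 3336487440
179689877047297 14527065547456
782369683393860737 63250840057135984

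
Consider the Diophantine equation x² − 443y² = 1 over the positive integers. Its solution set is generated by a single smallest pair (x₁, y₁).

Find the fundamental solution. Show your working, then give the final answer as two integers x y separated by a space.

442 21

[21; 21,42] for √443; ℓ=2 ⇒ convergent index 1
k=0  a_k=21  p_k/q_k = 21/1
k=1  a_k=21  p_k/q_k = 442/21
→ (442, 21).  Check: 442²=195364, 443·21²=195363, difference 1.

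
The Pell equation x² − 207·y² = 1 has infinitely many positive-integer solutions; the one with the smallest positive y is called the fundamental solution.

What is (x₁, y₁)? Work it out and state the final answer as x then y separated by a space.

[14; 2,1,1,2,1,1,2,28] for √207; ℓ=8 ⇒ convergent index 7
i=0: a=14 ⇒ p=14, q=1
i=1: a=2 ⇒ p=29, q=2
…
i=3: a=1 ⇒ p=72, q=5
i=4: a=2 ⇒ p=187, q=13
…
i=6: a=1 ⇒ p=446, q=31
i=7: a=2 ⇒ p=1151, q=80
fundamental: x₁=1151, y₁=80  (since 1324801 − 207·6400 = 1)

1151 80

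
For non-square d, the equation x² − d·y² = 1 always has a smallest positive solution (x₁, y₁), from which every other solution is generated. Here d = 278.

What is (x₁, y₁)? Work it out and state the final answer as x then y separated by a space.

2501 150

√278 → a₀=16, period (1,2,16,2,1,32); ℓ=6 even so k=5
step 0: (16, 1)  from 16·(1,0) + (0,1)
step 1: (17, 1)  from 1·(16,1) + (1,0)
step 2: (50, 3)  from 2·(17,1) + (16,1)
step 3: (817, 49)  from 16·(50,3) + (17,1)
step 4: (1684, 101)  from 2·(817,49) + (50,3)
step 5: (2501, 150)  from 1·(1684,101) + (817,49)
→ (2501, 150).  Check: 2501²=6255001, 278·150²=6255000, difference 1.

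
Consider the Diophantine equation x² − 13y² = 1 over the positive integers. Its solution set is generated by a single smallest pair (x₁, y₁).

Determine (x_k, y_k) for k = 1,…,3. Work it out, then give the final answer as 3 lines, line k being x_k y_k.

649 180
842401 233640
1093435849 303264540

√13 → a₀=3, period (1,1,1,1,6); ℓ=5 odd so k=9
k=0  a_k=3  p_k/q_k = 3/1
k=1  a_k=1  p_k/q_k = 4/1
k=2  a_k=1  p_k/q_k = 7/2
…
k=4  a_k=1  p_k/q_k = 18/5
…
k=6  a_k=1  p_k/q_k = 137/38
k=7  a_k=1  p_k/q_k = 256/71
k=8  a_k=1  p_k/q_k = 393/109
k=9  a_k=1  p_k/q_k = 649/180
fundamental: x₁=649, y₁=180  (since 421201 − 13·32400 = 1)
k=2:  x_2 = 649·649+13·180·180 = 842401,  y_2 = 649·180+180·649 = 233640
k=3:  x_3 = 649·842401+13·180·233640 = 1093435849,  y_3 = 649·233640+180·842401 = 303264540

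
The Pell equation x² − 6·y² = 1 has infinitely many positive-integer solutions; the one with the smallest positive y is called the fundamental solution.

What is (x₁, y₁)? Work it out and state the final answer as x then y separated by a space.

5 2

d=6: √d = [2; 2,4] (ℓ=2, even), read p_1/q_1
i=0: a=2 ⇒ p=2, q=1
i=1: a=2 ⇒ p=5, q=2
fundamental: x₁=5, y₁=2  (since 25 − 6·4 = 1)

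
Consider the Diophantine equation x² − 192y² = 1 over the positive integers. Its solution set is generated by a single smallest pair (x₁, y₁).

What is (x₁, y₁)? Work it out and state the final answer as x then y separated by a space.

97 7

√192 → a₀=13, period (1,5,1,26); ℓ=4 even so k=3
a_0=13:  p_0=13·1+0=13,  q_0=13·0+1=1
a_1=1:  p_1=1·13+1=14,  q_1=1·1+0=1
a_2=5:  p_2=5·14+13=83,  q_2=5·1+1=6
a_3=1:  p_3=1·83+14=97,  q_3=1·6+1=7
→ (97, 7).  Check: 97²=9409, 192·7²=9408, difference 1.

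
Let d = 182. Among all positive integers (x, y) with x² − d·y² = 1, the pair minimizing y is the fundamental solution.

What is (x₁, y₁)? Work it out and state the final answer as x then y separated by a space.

√182 = [13; 2,26, …], period ℓ=2 (even) → k=1
i=0: a=13 ⇒ p=13, q=1
i=1: a=2 ⇒ p=27, q=2
→ (27, 2).  Check: 27²=729, 182·2²=728, difference 1.

27 2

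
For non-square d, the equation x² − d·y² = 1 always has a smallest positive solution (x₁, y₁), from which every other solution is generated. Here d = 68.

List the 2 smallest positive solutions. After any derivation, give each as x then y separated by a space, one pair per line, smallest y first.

√68 = [8; 4,16, …], period ℓ=2 (even) → k=1
step 0: (8, 1)  from 8·(1,0) + (0,1)
step 1: (33, 4)  from 4·(8,1) + (1,0)
fundamental: x₁=33, y₁=4  (since 1089 − 68·16 = 1)
n=2: (33,4)∘(33,4) = (33·33+68·4·4, 33·4+4·33) = (2177,264)

33 4
2177 264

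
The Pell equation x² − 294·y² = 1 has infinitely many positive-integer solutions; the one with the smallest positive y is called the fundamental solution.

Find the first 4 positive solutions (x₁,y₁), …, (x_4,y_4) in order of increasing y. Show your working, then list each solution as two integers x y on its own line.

√294 = [17; 6,1,4,1,6,34, …], period ℓ=6 (even) → k=5
a_0=17:  p_0=17·1+0=17,  q_0=17·0+1=1
…
a_4=1:  p_4=1·583+120=703,  q_4=1·34+7=41
a_5=6:  p_5=6·703+583=4801,  q_5=6·41+34=280
→ (4801, 280).  Check: 4801²=23049601, 294·280²=23049600, difference 1.
k=2:  x_2 = 4801·4801+294·280·280 = 46099201,  y_2 = 4801·280+280·4801 = 2688560
k=3:  x_3 = 4801·46099201+294·280·2688560 = 442644523201,  y_3 = 4801·2688560+280·46099201 = 25815552840
k=4:  x_4 = 4801·442644523201+294·280·25815552840 = 4250272665676801,  y_4 = 4801·25815552840+280·442644523201 = 247880935681120

4801 280
46099201 2688560
442644523201 25815552840
4250272665676801 247880935681120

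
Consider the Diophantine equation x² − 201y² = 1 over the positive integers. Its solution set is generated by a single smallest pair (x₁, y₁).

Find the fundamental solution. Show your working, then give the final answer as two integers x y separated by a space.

√201 = [14; 5,1,1,1,2,…,1,5,28, …], period ℓ=14 (even) → k=13
i=0: a=14 ⇒ p=14, q=1
i=1: a=5 ⇒ p=71, q=5
i=2: a=1 ⇒ p=85, q=6
i=3: a=1 ⇒ p=156, q=11
…
i=6: a=1 ⇒ p=879, q=62
i=7: a=8 ⇒ p=7670, q=541
i=8: a=1 ⇒ p=8549, q=603
…
i=10: a=1 ⇒ p=33317, q=2350
i=11: a=1 ⇒ p=58085, q=4097
i=12: a=1 ⇒ p=91402, q=6447
i=13: a=5 ⇒ p=515095, q=36332
fundamental: x₁=515095, y₁=36332  (since 265322859025 − 201·1320014224 = 1)

515095 36332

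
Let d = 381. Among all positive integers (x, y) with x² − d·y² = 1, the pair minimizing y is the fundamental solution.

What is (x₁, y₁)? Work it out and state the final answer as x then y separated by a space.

√381 = [19; 1,1,12,1,1,38, …], period ℓ=6 (even) → k=5
k=0  a_k=19  p_k/q_k = 19/1
…
k=4  a_k=1  p_k/q_k = 527/27
k=5  a_k=1  p_k/q_k = 1015/52
fundamental: x₁=1015, y₁=52  (since 1030225 − 381·2704 = 1)

1015 52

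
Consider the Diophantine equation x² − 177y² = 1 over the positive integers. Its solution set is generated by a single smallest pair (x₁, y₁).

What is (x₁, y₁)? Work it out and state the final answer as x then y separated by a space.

62423 4692

d=177: √d = [13; 3,3,2,8,2,3,3,26] (ℓ=8, even), read p_7/q_7
i=0: a=13 ⇒ p=13, q=1
i=1: a=3 ⇒ p=40, q=3
i=2: a=3 ⇒ p=133, q=10
i=3: a=2 ⇒ p=306, q=23
i=4: a=8 ⇒ p=2581, q=194
i=5: a=2 ⇒ p=5468, q=411
i=6: a=3 ⇒ p=18985, q=1427
i=7: a=3 ⇒ p=62423, q=4692
fundamental: x₁=62423, y₁=4692  (since 3896630929 − 177·22014864 = 1)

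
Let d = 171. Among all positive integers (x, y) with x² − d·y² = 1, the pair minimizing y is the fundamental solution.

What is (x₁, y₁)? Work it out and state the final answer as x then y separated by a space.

d=171: √d = [13; 13,26] (ℓ=2, even), read p_1/q_1
i=0: a=13 ⇒ p=13, q=1
i=1: a=13 ⇒ p=170, q=13
→ (170, 13).  Check: 170²=28900, 171·13²=28899, difference 1.

170 13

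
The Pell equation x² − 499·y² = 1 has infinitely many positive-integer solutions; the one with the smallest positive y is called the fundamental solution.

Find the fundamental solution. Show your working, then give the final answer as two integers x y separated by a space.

4490 201

√499 → a₀=22, period (2,1,21,1,2,44); ℓ=6 even so k=5
k=0  a_k=22  p_k/q_k = 22/1
…
k=2  a_k=1  p_k/q_k = 67/3
k=3  a_k=21  p_k/q_k = 1452/65
k=4  a_k=1  p_k/q_k = 1519/68
k=5  a_k=2  p_k/q_k = 4490/201
→ (4490, 201).  Check: 4490²=20160100, 499·201²=20160099, difference 1.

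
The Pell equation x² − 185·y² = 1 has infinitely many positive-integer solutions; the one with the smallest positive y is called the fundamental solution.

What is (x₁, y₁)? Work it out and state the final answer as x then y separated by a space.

√185 → a₀=13, period (1,1,1,1,26); ℓ=5 odd so k=9
step 0: (13, 1)  from 13·(1,0) + (0,1)
step 1: (14, 1)  from 1·(13,1) + (1,0)
step 2: (27, 2)  from 1·(14,1) + (13,1)
step 3: (41, 3)  from 1·(27,2) + (14,1)
…
step 5: (1809, 133)  from 26·(68,5) + (41,3)
step 6: (1877, 138)  from 1·(1809,133) + (68,5)
…
step 8: (5563, 409)  from 1·(3686,271) + (1877,138)
step 9: (9249, 680)  from 1·(5563,409) + (3686,271)
(x₁, y₁) = (9249, 680);  9249² − 185·680² = 1 ✓

9249 680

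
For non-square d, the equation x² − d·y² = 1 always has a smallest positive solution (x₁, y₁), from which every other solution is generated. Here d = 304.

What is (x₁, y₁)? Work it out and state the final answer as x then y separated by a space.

d=304: √d = [17; 2,3,2,1,1,1,1,1,2,3,2,34] (ℓ=12, even), read p_11/q_11
i=0: a=17 ⇒ p=17, q=1
…
i=2: a=3 ⇒ p=122, q=7
…
i=7: a=1 ⇒ p=1761, q=101
…
i=9: a=2 ⇒ p=7445, q=427
i=10: a=3 ⇒ p=25177, q=1444
i=11: a=2 ⇒ p=57799, q=3315
(x₁, y₁) = (57799, 3315);  57799² − 304·3315² = 1 ✓

57799 3315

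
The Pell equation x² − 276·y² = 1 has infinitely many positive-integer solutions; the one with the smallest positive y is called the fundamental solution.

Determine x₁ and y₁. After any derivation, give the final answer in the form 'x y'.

[16; 1,1,1,1,2,2,2,1,1,1,1,32] for √276; ℓ=12 ⇒ convergent index 11
step 0: (16, 1)  from 16·(1,0) + (0,1)
step 1: (17, 1)  from 1·(16,1) + (1,0)
…
step 3: (50, 3)  from 1·(33,2) + (17,1)
step 4: (83, 5)  from 1·(50,3) + (33,2)
step 5: (216, 13)  from 2·(83,5) + (50,3)
step 6: (515, 31)  from 2·(216,13) + (83,5)
step 7: (1246, 75)  from 2·(515,31) + (216,13)
step 8: (1761, 106)  from 1·(1246,75) + (515,31)
…
step 10: (4768, 287)  from 1·(3007,181) + (1761,106)
step 11: (7775, 468)  from 1·(4768,287) + (3007,181)
(x₁, y₁) = (7775, 468);  7775² − 276·468² = 1 ✓

7775 468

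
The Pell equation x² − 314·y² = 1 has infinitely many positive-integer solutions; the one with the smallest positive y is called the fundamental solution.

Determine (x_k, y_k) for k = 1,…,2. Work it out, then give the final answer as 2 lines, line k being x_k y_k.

392499 22150
308110930001 17387705700

√314 → a₀=17, period (1,2,1,1,2,1,34); ℓ=7 odd so k=13
step 0: (17, 1)  from 17·(1,0) + (0,1)
…
step 2: (53, 3)  from 2·(18,1) + (17,1)
step 3: (71, 4)  from 1·(53,3) + (18,1)
…
step 10: (62853, 3547)  from 1·(47029,2654) + (15824,893)
step 11: (109882, 6201)  from 1·(62853,3547) + (47029,2654)
step 12: (282617, 15949)  from 2·(109882,6201) + (62853,3547)
step 13: (392499, 22150)  from 1·(282617,15949) + (109882,6201)
→ (392499, 22150).  Check: 392499²=154055465001, 314·22150²=154055465000, difference 1.
(x_2, y_2) = (392499·392499 + 314·22150·22150, 392499·22150 + 22150·392499) = (308110930001, 17387705700)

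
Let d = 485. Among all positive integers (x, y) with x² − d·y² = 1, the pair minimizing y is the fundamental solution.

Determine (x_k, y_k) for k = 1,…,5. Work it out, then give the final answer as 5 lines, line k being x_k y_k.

969 44
1877921 85272
3639409929 165257092
7053174564481 320268159024
13669048666554249 620679526931420

d=485: √d = [22; 44] (ℓ=1, odd), read p_1/q_1
step 0: (22, 1)  from 22·(1,0) + (0,1)
step 1: (969, 44)  from 44·(22,1) + (1,0)
→ (969, 44).  Check: 969²=938961, 485·44²=938960, difference 1.
(969+44√485)^2 = 1877921 + 85272√485
(969+44√485)^3 = 3639409929 + 165257092√485
(969+44√485)^4 = 7053174564481 + 320268159024√485
(969+44√485)^5 = 13669048666554249 + 620679526931420√485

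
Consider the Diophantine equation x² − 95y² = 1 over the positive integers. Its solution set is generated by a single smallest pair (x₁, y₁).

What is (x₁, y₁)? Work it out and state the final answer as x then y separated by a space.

39 4

√95 = [9; 1,2,1,18, …], period ℓ=4 (even) → k=3
step 0: (9, 1)  from 9·(1,0) + (0,1)
step 1: (10, 1)  from 1·(9,1) + (1,0)
step 2: (29, 3)  from 2·(10,1) + (9,1)
step 3: (39, 4)  from 1·(29,3) + (10,1)
→ (39, 4).  Check: 39²=1521, 95·4²=1520, difference 1.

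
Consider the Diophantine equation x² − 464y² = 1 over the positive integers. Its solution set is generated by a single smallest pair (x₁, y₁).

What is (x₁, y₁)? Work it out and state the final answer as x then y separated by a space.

9801 455

d=464: √d = [21; 1,1,5,1,1,1,5,1,1,42] (ℓ=10, even), read p_9/q_9
step 0: (21, 1)  from 21·(1,0) + (0,1)
step 1: (22, 1)  from 1·(21,1) + (1,0)
step 2: (43, 2)  from 1·(22,1) + (21,1)
step 3: (237, 11)  from 5·(43,2) + (22,1)
…
step 5: (517, 24)  from 1·(280,13) + (237,11)
step 6: (797, 37)  from 1·(517,24) + (280,13)
step 7: (4502, 209)  from 5·(797,37) + (517,24)
step 8: (5299, 246)  from 1·(4502,209) + (797,37)
step 9: (9801, 455)  from 1·(5299,246) + (4502,209)
fundamental: x₁=9801, y₁=455  (since 96059601 − 464·207025 = 1)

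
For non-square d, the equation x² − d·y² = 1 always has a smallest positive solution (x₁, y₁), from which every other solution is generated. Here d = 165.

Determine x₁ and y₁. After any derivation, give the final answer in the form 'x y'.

[12; 1,5,2,5,1,24] for √165; ℓ=6 ⇒ convergent index 5
i=0: a=12 ⇒ p=12, q=1
…
i=4: a=5 ⇒ p=912, q=71
i=5: a=1 ⇒ p=1079, q=84
→ (1079, 84).  Check: 1079²=1164241, 165·84²=1164240, difference 1.

1079 84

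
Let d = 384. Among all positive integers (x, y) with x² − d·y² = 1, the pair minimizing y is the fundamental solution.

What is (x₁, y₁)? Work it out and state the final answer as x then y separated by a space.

4801 245

√384 = [19; 1,1,2,9,2,1,1,38, …], period ℓ=8 (even) → k=7
a_0=19:  p_0=19·1+0=19,  q_0=19·0+1=1
…
a_3=2:  p_3=2·39+20=98,  q_3=2·2+1=5
a_4=9:  p_4=9·98+39=921,  q_4=9·5+2=47
a_5=2:  p_5=2·921+98=1940,  q_5=2·47+5=99
a_6=1:  p_6=1·1940+921=2861,  q_6=1·99+47=146
a_7=1:  p_7=1·2861+1940=4801,  q_7=1·146+99=245
→ (4801, 245).  Check: 4801²=23049601, 384·245²=23049600, difference 1.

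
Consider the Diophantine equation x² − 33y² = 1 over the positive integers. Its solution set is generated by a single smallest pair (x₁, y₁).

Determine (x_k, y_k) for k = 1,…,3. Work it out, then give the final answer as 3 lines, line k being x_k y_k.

23 4
1057 184
48599 8460

√33 = [5; 1,2,1,10, …], period ℓ=4 (even) → k=3
a_0=5:  p_0=5·1+0=5,  q_0=5·0+1=1
…
a_2=2:  p_2=2·6+5=17,  q_2=2·1+1=3
a_3=1:  p_3=1·17+6=23,  q_3=1·3+1=4
(x₁, y₁) = (23, 4);  23² − 33·4² = 1 ✓
(x_2, y_2) = (23·23 + 33·4·4, 23·4 + 4·23) = (1057, 184)
(x_3, y_3) = (23·1057 + 33·4·184, 23·184 + 4·1057) = (48599, 8460)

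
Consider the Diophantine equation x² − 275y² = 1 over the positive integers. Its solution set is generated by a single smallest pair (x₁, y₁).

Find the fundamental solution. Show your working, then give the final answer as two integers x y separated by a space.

[16; 1,1,2,1,1,32] for √275; ℓ=6 ⇒ convergent index 5
a_0=16:  p_0=16·1+0=16,  q_0=16·0+1=1
…
a_3=2:  p_3=2·33+17=83,  q_3=2·2+1=5
a_4=1:  p_4=1·83+33=116,  q_4=1·5+2=7
a_5=1:  p_5=1·116+83=199,  q_5=1·7+5=12
(x₁, y₁) = (199, 12);  199² − 275·12² = 1 ✓

199 12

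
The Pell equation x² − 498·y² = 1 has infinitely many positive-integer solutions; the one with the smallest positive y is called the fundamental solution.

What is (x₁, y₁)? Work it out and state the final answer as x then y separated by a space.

[22; 3,6,22,6,3,44] for √498; ℓ=6 ⇒ convergent index 5
k=0  a_k=22  p_k/q_k = 22/1
…
k=2  a_k=6  p_k/q_k = 424/19
…
k=4  a_k=6  p_k/q_k = 56794/2545
k=5  a_k=3  p_k/q_k = 179777/8056
fundamental: x₁=179777, y₁=8056  (since 32319769729 − 498·64899136 = 1)

179777 8056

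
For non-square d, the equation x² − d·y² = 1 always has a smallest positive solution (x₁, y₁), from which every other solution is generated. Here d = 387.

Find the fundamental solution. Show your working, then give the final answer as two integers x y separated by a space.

3482 177

√387 = [19; 1,2,19,2,1,38, …], period ℓ=6 (even) → k=5
i=0: a=19 ⇒ p=19, q=1
i=1: a=1 ⇒ p=20, q=1
…
i=3: a=19 ⇒ p=1141, q=58
i=4: a=2 ⇒ p=2341, q=119
i=5: a=1 ⇒ p=3482, q=177
→ (3482, 177).  Check: 3482²=12124324, 387·177²=12124323, difference 1.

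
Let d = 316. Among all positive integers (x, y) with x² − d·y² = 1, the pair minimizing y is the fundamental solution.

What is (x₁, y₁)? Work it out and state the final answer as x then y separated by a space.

√316 = [17; 1,3,2,8,2,3,1,34, …], period ℓ=8 (even) → k=7
a_0=17:  p_0=17·1+0=17,  q_0=17·0+1=1
a_1=1:  p_1=1·17+1=18,  q_1=1·1+0=1
…
a_4=8:  p_4=8·160+71=1351,  q_4=8·9+4=76
a_5=2:  p_5=2·1351+160=2862,  q_5=2·76+9=161
a_6=3:  p_6=3·2862+1351=9937,  q_6=3·161+76=559
a_7=1:  p_7=1·9937+2862=12799,  q_7=1·559+161=720
fundamental: x₁=12799, y₁=720  (since 163814401 − 316·518400 = 1)

12799 720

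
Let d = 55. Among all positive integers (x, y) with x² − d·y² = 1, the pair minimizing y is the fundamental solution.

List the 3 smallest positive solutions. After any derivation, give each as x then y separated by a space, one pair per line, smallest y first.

89 12
15841 2136
2819609 380196

√55 → a₀=7, period (2,2,2,14); ℓ=4 even so k=3
a_0=7:  p_0=7·1+0=7,  q_0=7·0+1=1
…
a_2=2:  p_2=2·15+7=37,  q_2=2·2+1=5
a_3=2:  p_3=2·37+15=89,  q_3=2·5+2=12
→ (89, 12).  Check: 89²=7921, 55·12²=7920, difference 1.
(x_2, y_2) = (89·89 + 55·12·12, 89·12 + 12·89) = (15841, 2136)
(x_3, y_3) = (89·15841 + 55·12·2136, 89·2136 + 12·15841) = (2819609, 380196)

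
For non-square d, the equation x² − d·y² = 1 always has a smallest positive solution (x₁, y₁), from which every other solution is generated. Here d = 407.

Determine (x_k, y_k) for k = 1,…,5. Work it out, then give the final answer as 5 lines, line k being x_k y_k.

2663 132
14183137 703032
75539384999 3744348300
402322750321537 19942398342768
2142770892673121063 106213209829234068

d=407: √d = [20; 5,1,2,1,5,40] (ℓ=6, even), read p_5/q_5
k=0  a_k=20  p_k/q_k = 20/1
…
k=2  a_k=1  p_k/q_k = 121/6
…
k=4  a_k=1  p_k/q_k = 464/23
k=5  a_k=5  p_k/q_k = 2663/132
fundamental: x₁=2663, y₁=132  (since 7091569 − 407·17424 = 1)
(x_2, y_2) = (2663·2663 + 407·132·132, 2663·132 + 132·2663) = (14183137, 703032)
(x_3, y_3) = (2663·14183137 + 407·132·703032, 2663·703032 + 132·14183137) = (75539384999, 3744348300)
(x_4, y_4) = (2663·75539384999 + 407·132·3744348300, 2663·3744348300 + 132·75539384999) = (402322750321537, 19942398342768)
(x_5, y_5) = (2663·402322750321537 + 407·132·19942398342768, 2663·19942398342768 + 132·402322750321537) = (2142770892673121063, 106213209829234068)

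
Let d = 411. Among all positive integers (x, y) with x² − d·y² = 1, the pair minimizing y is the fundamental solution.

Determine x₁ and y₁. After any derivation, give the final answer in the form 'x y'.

√411 = [20; 3,1,1,1,19,1,1,1,3,40, …], period ℓ=10 (even) → k=9
i=0: a=20 ⇒ p=20, q=1
…
i=4: a=1 ⇒ p=223, q=11
…
i=6: a=1 ⇒ p=4602, q=227
…
i=8: a=1 ⇒ p=13583, q=670
i=9: a=3 ⇒ p=49730, q=2453
fundamental: x₁=49730, y₁=2453  (since 2473072900 − 411·6017209 = 1)

49730 2453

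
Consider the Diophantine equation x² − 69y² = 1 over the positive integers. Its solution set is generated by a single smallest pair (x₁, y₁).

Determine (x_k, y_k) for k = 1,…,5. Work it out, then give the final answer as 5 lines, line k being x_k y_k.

7775 936
120901249 14554800
1880014414175 226327139064
29234224019520001 3519386997890400
454592181623521601375 54726467590868580936

[8; 3,3,1,4,1,3,3,16] for √69; ℓ=8 ⇒ convergent index 7
k=0  a_k=8  p_k/q_k = 8/1
…
k=2  a_k=3  p_k/q_k = 83/10
…
k=4  a_k=4  p_k/q_k = 515/62
k=5  a_k=1  p_k/q_k = 623/75
k=6  a_k=3  p_k/q_k = 2384/287
k=7  a_k=3  p_k/q_k = 7775/936
→ (7775, 936).  Check: 7775²=60450625, 69·936²=60450624, difference 1.
(x_2, y_2) = (7775·7775 + 69·936·936, 7775·936 + 936·7775) = (120901249, 14554800)
(x_3, y_3) = (7775·120901249 + 69·936·14554800, 7775·14554800 + 936·120901249) = (1880014414175, 226327139064)
(x_4, y_4) = (7775·1880014414175 + 69·936·226327139064, 7775·226327139064 + 936·1880014414175) = (29234224019520001, 3519386997890400)
(x_5, y_5) = (7775·29234224019520001 + 69·936·3519386997890400, 7775·3519386997890400 + 936·29234224019520001) = (454592181623521601375, 54726467590868580936)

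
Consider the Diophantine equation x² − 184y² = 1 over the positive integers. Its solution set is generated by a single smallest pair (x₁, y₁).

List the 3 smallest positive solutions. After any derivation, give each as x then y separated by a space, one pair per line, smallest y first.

24335 1794
1184384449 87313980
57643991108495 4249571404806

d=184: √d = [13; 1,1,3,2,1,2,1,2,3,1,1,26] (ℓ=12, even), read p_11/q_11
step 0: (13, 1)  from 13·(1,0) + (0,1)
…
step 2: (27, 2)  from 1·(14,1) + (13,1)
…
step 4: (217, 16)  from 2·(95,7) + (27,2)
…
step 6: (841, 62)  from 2·(312,23) + (217,16)
step 7: (1153, 85)  from 1·(841,62) + (312,23)
…
step 10: (13741, 1013)  from 1·(10594,781) + (3147,232)
step 11: (24335, 1794)  from 1·(13741,1013) + (10594,781)
→ (24335, 1794).  Check: 24335²=592192225, 184·1794²=592192224, difference 1.
(24335+1794√184)^2 = 1184384449 + 87313980√184
(24335+1794√184)^3 = 57643991108495 + 4249571404806√184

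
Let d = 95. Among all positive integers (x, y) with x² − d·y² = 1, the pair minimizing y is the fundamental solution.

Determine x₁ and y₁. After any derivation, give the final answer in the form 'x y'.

39 4

[9; 1,2,1,18] for √95; ℓ=4 ⇒ convergent index 3
step 0: (9, 1)  from 9·(1,0) + (0,1)
step 1: (10, 1)  from 1·(9,1) + (1,0)
step 2: (29, 3)  from 2·(10,1) + (9,1)
step 3: (39, 4)  from 1·(29,3) + (10,1)
fundamental: x₁=39, y₁=4  (since 1521 − 95·16 = 1)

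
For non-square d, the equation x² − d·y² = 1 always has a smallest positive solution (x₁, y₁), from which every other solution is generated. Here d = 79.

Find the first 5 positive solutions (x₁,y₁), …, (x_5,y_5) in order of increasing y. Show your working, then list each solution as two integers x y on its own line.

d=79: √d = [8; 1,7,1,16] (ℓ=4, even), read p_3/q_3
a_0=8:  p_0=8·1+0=8,  q_0=8·0+1=1
…
a_2=7:  p_2=7·9+8=71,  q_2=7·1+1=8
a_3=1:  p_3=1·71+9=80,  q_3=1·8+1=9
fundamental: x₁=80, y₁=9  (since 6400 − 79·81 = 1)
(80+9√79)^2 = 12799 + 1440√79
(80+9√79)^3 = 2047760 + 230391√79
(80+9√79)^4 = 327628801 + 36861120√79
(80+9√79)^5 = 52418560400 + 5897548809√79

80 9
12799 1440
2047760 230391
327628801 36861120
52418560400 5897548809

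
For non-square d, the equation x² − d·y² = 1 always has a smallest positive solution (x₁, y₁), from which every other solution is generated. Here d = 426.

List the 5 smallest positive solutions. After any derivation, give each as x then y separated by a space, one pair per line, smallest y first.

√426 = [20; 1,1,1,3,2,6,2,3,1,1,1,40, …], period ℓ=12 (even) → k=11
k=0  a_k=20  p_k/q_k = 20/1
…
k=2  a_k=1  p_k/q_k = 41/2
k=3  a_k=1  p_k/q_k = 62/3
k=4  a_k=3  p_k/q_k = 227/11
k=5  a_k=2  p_k/q_k = 516/25
…
k=8  a_k=3  p_k/q_k = 24809/1202
k=9  a_k=1  p_k/q_k = 31971/1549
k=10  a_k=1  p_k/q_k = 56780/2751
k=11  a_k=1  p_k/q_k = 88751/4300
→ (88751, 4300).  Check: 88751²=7876740001, 426·4300²=7876740000, difference 1.
k=2:  x_2 = 88751·88751+426·4300·4300 = 15753480001,  y_2 = 88751·4300+4300·88751 = 763258600
k=3:  x_3 = 88751·15753480001+426·4300·763258600 = 2796274207048751,  y_3 = 88751·763258600+4300·15753480001 = 135479928012900
k=4:  x_4 = 88751·2796274207048751+426·4300·135479928012900 = 496344264283813920001,  y_4 = 88751·135479928012900+4300·2796274207048751 = 24047958181382517200
k=5:  x_5 = 88751·496344264283813920001+426·4300·24047958181382517200 = 88102099596109264220968751,  y_5 = 88751·24047958181382517200+4300·496344264283813920001 = 4268560672976279640021500

88751 4300
15753480001 763258600
2796274207048751 135479928012900
496344264283813920001 24047958181382517200
88102099596109264220968751 4268560672976279640021500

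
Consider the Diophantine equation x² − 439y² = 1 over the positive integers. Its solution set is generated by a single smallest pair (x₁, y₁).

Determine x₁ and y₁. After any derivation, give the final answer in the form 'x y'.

440 21

√439 → a₀=20, period (1,19,1,40); ℓ=4 even so k=3
a_0=20:  p_0=20·1+0=20,  q_0=20·0+1=1
a_1=1:  p_1=1·20+1=21,  q_1=1·1+0=1
a_2=19:  p_2=19·21+20=419,  q_2=19·1+1=20
a_3=1:  p_3=1·419+21=440,  q_3=1·20+1=21
→ (440, 21).  Check: 440²=193600, 439·21²=193599, difference 1.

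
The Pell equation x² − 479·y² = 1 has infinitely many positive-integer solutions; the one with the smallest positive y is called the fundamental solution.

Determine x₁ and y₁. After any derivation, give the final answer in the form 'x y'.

d=479: √d = [21; 1,7,1,3,2,21,2,3,1,7,1,42] (ℓ=12, even), read p_11/q_11
i=0: a=21 ⇒ p=21, q=1
i=1: a=1 ⇒ p=22, q=1
…
i=4: a=3 ⇒ p=766, q=35
…
i=7: a=2 ⇒ p=75879, q=3467
…
i=9: a=1 ⇒ p=340591, q=15562
i=10: a=7 ⇒ p=2648849, q=121029
i=11: a=1 ⇒ p=2989440, q=136591
(x₁, y₁) = (2989440, 136591);  2989440² − 479·136591² = 1 ✓

2989440 136591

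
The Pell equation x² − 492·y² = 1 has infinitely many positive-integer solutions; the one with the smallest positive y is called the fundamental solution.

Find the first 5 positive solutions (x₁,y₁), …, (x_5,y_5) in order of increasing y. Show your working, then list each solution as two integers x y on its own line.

29767 1342
1772148577 79894628
105503093353351 4756446782010
6281021157926249857 283170302640288712
373934313510478265633287 16858260792630501398198

√492 → a₀=22, period (5,1,1,10,1,1,5,44); ℓ=8 even so k=7
k=0  a_k=22  p_k/q_k = 22/1
k=1  a_k=5  p_k/q_k = 111/5
k=2  a_k=1  p_k/q_k = 133/6
k=3  a_k=1  p_k/q_k = 244/11
k=4  a_k=10  p_k/q_k = 2573/116
k=5  a_k=1  p_k/q_k = 2817/127
k=6  a_k=1  p_k/q_k = 5390/243
k=7  a_k=5  p_k/q_k = 29767/1342
→ (29767, 1342).  Check: 29767²=886074289, 492·1342²=886074288, difference 1.
k=2:  x_2 = 29767·29767+492·1342·1342 = 1772148577,  y_2 = 29767·1342+1342·29767 = 79894628
k=3:  x_3 = 29767·1772148577+492·1342·79894628 = 105503093353351,  y_3 = 29767·79894628+1342·1772148577 = 4756446782010
k=4:  x_4 = 29767·105503093353351+492·1342·4756446782010 = 6281021157926249857,  y_4 = 29767·4756446782010+1342·105503093353351 = 283170302640288712
k=5:  x_5 = 29767·6281021157926249857+492·1342·283170302640288712 = 373934313510478265633287,  y_5 = 29767·283170302640288712+1342·6281021157926249857 = 16858260792630501398198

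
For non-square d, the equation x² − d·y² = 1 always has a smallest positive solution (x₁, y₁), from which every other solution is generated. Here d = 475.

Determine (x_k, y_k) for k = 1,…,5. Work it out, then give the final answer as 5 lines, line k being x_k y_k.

[21; 1,3,1,6,2,6,1,3,1,42] for √475; ℓ=10 ⇒ convergent index 9
step 0: (21, 1)  from 21·(1,0) + (0,1)
…
step 8: (45921, 2107)  from 3·(11878,545) + (10287,472)
step 9: (57799, 2652)  from 1·(45921,2107) + (11878,545)
fundamental: x₁=57799, y₁=2652  (since 3340724401 − 475·7033104 = 1)
k=2:  x_2 = 57799·57799+475·2652·2652 = 6681448801,  y_2 = 57799·2652+2652·57799 = 306565896
k=3:  x_3 = 57799·6681448801+475·2652·306565896 = 772362118440199,  y_3 = 57799·306565896+2652·6681448801 = 35438404443156
k=4:  x_4 = 57799·772362118440199+475·2652·35438404443156 = 89283516160768675201,  y_4 = 57799·35438404443156+2652·772362118440199 = 4096608676513381392
k=5:  x_5 = 57799·89283516160768675201+475·2652·4096608676513381392 = 10320995900380175197444999,  y_5 = 57799·4096608676513381392+2652·89283516160768675201 = 473559769752155457709260

57799 2652
6681448801 306565896
772362118440199 35438404443156
89283516160768675201 4096608676513381392
10320995900380175197444999 473559769752155457709260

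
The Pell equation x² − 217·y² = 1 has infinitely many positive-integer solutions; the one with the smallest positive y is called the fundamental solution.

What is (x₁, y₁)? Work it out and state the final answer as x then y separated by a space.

3844063 260952

√217 = [14; 1,2,1,2,1,…,2,1,28, …], period ℓ=16 (even) → k=15
step 0: (14, 1)  from 14·(1,0) + (0,1)
…
step 2: (44, 3)  from 2·(15,1) + (14,1)
…
step 4: (162, 11)  from 2·(59,4) + (44,3)
…
step 9: (139163, 9447)  from 9·(15055,1022) + (3668,249)
step 10: (154218, 10469)  from 1·(139163,9447) + (15055,1022)
step 11: (293381, 19916)  from 1·(154218,10469) + (139163,9447)
step 12: (740980, 50301)  from 2·(293381,19916) + (154218,10469)
…
step 14: (2809702, 190735)  from 2·(1034361,70217) + (740980,50301)
step 15: (3844063, 260952)  from 1·(2809702,190735) + (1034361,70217)
fundamental: x₁=3844063, y₁=260952  (since 14776820347969 − 217·68095946304 = 1)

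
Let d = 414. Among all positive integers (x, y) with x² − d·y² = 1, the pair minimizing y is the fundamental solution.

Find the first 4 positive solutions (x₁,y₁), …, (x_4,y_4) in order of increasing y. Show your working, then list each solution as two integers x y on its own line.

24335 1196
1184384449 58209320
57643991108495 2833047603204
2805533046066067201 137884426789729360

d=414: √d = [20; 2,1,7,2,7,1,2,40] (ℓ=8, even), read p_7/q_7
a_0=20:  p_0=20·1+0=20,  q_0=20·0+1=1
…
a_3=7:  p_3=7·61+41=468,  q_3=7·3+2=23
…
a_6=1:  p_6=1·7447+997=8444,  q_6=1·366+49=415
a_7=2:  p_7=2·8444+7447=24335,  q_7=2·415+366=1196
(x₁, y₁) = (24335, 1196);  24335² − 414·1196² = 1 ✓
(24335+1196√414)^2 = 1184384449 + 58209320√414
(24335+1196√414)^3 = 57643991108495 + 2833047603204√414
(24335+1196√414)^4 = 2805533046066067201 + 137884426789729360√414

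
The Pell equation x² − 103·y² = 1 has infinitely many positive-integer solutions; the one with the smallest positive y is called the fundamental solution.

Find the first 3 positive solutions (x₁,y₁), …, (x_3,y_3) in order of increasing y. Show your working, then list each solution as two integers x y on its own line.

√103 = [10; 6,1,2,1,1,9,1,1,2,1,6,20, …], period ℓ=12 (even) → k=11
step 0: (10, 1)  from 10·(1,0) + (0,1)
step 1: (61, 6)  from 6·(10,1) + (1,0)
step 2: (71, 7)  from 1·(61,6) + (10,1)
step 3: (203, 20)  from 2·(71,7) + (61,6)
step 4: (274, 27)  from 1·(203,20) + (71,7)
step 5: (477, 47)  from 1·(274,27) + (203,20)
…
step 7: (5044, 497)  from 1·(4567,450) + (477,47)
step 8: (9611, 947)  from 1·(5044,497) + (4567,450)
step 9: (24266, 2391)  from 2·(9611,947) + (5044,497)
step 10: (33877, 3338)  from 1·(24266,2391) + (9611,947)
step 11: (227528, 22419)  from 6·(33877,3338) + (24266,2391)
(x₁, y₁) = (227528, 22419);  227528² − 103·22419² = 1 ✓
(227528+22419√103)^2 = 103537981567 + 10201900464√103
(227528+22419√103)^3 = 47115579739725224 + 4642436017523565√103

227528 22419
103537981567 10201900464
47115579739725224 4642436017523565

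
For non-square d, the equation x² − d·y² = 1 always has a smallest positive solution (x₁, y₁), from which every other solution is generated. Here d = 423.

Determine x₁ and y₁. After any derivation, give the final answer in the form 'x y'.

4607 224

[20; 1,1,3,4,3,1,1,40] for √423; ℓ=8 ⇒ convergent index 7
i=0: a=20 ⇒ p=20, q=1
…
i=2: a=1 ⇒ p=41, q=2
i=3: a=3 ⇒ p=144, q=7
…
i=6: a=1 ⇒ p=2612, q=127
i=7: a=1 ⇒ p=4607, q=224
(x₁, y₁) = (4607, 224);  4607² − 423·224² = 1 ✓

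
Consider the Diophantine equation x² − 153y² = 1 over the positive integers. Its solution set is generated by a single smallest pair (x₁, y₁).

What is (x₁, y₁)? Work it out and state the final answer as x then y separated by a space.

√153 → a₀=12, period (2,1,2,2,2,1,2,24); ℓ=8 even so k=7
a_0=12:  p_0=12·1+0=12,  q_0=12·0+1=1
a_1=2:  p_1=2·12+1=25,  q_1=2·1+0=2
…
a_3=2:  p_3=2·37+25=99,  q_3=2·3+2=8
…
a_6=1:  p_6=1·569+235=804,  q_6=1·46+19=65
a_7=2:  p_7=2·804+569=2177,  q_7=2·65+46=176
(x₁, y₁) = (2177, 176);  2177² − 153·176² = 1 ✓

2177 176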